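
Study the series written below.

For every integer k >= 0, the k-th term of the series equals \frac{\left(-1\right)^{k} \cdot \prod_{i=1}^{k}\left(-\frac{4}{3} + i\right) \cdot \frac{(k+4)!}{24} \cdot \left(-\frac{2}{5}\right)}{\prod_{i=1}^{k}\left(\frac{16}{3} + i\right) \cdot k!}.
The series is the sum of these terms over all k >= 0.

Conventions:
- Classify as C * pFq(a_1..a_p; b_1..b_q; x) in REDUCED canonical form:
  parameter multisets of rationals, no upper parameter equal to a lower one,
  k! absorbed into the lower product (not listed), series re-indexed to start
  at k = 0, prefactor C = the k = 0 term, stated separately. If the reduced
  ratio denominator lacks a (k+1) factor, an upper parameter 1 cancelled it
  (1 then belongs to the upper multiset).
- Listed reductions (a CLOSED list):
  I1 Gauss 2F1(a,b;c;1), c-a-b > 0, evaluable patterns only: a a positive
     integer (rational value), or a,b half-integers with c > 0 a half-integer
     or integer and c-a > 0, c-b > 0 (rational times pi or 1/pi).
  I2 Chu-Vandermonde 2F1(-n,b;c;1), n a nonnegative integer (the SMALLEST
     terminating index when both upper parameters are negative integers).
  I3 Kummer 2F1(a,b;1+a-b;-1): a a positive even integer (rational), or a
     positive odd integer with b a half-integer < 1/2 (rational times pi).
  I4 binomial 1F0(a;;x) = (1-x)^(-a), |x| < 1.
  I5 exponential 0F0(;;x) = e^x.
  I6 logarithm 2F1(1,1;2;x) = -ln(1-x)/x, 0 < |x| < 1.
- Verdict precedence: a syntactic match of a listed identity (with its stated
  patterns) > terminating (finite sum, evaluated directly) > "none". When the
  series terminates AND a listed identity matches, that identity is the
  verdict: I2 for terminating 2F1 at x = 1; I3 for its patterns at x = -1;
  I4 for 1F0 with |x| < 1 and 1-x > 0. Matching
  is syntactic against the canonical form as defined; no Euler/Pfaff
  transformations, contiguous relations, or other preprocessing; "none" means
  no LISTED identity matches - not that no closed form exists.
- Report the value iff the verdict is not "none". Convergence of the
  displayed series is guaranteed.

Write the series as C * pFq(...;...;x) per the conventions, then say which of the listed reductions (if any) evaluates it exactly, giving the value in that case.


Key step: t_0 = -\frac{2}{5} here, and the running product (C = -2/5, x = -1) telescopes to a rising factorial.
Step ratio: r(k) = -1 * (k-\frac{1}{3}) (k+5) / [(k+\frac{19}{3}) (k+1)] - rational; roots negated = parameters, x = -1, C = -\frac{2}{5}.

Reduced: x = -1, 2F1, upper = {-\frac{1}{3}, 5}, lower = {\frac{19}{3}}, C = -\frac{2}{5}. Verdict: none. No listed pattern accepts 2F1(-\frac{1}{3}, 5; \frac{19}{3}; -1).


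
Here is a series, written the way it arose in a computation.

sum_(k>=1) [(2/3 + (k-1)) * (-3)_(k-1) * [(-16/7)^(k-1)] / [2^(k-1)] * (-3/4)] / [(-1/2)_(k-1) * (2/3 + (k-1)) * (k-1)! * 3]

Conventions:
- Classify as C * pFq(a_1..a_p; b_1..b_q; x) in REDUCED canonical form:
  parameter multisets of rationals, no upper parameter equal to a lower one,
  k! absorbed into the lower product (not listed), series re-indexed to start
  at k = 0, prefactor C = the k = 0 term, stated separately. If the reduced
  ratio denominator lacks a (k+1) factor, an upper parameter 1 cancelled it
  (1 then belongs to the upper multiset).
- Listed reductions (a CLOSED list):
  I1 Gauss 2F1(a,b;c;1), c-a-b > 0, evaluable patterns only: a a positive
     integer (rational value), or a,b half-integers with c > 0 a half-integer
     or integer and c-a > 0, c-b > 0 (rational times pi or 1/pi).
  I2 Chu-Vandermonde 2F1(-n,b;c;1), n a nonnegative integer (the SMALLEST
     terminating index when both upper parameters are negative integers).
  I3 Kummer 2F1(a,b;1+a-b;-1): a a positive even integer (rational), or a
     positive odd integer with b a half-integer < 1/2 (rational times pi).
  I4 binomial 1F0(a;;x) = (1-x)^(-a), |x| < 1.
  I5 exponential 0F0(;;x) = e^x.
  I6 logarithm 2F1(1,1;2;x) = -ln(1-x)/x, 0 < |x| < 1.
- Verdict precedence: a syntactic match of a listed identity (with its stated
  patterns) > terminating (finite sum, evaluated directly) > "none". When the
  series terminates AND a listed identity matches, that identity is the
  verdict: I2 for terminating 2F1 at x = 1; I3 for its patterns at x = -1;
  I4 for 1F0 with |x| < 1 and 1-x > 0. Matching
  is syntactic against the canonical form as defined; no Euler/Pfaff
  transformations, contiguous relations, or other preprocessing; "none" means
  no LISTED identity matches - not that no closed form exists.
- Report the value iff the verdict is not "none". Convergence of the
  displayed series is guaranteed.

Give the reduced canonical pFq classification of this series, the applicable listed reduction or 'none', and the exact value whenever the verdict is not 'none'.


First insight: t_0 = -1/4 here, and the two k-th powers (C = -1/4) combine into one argument.
Ratio: r(k) = (-8/7) * (k-3) / [(k-1/2) (k+1)] ; factor over Q: parameters, x = (-8/7), and C = -1/4.

Prefactor -1/4, argument -8/7: 1F1 with upper {-3} over lower {-1/2}. Verdict: terminating. With -3 upstairs the series is a 4-term polynomial sum; evaluated term by term. Value: 26251/4116.


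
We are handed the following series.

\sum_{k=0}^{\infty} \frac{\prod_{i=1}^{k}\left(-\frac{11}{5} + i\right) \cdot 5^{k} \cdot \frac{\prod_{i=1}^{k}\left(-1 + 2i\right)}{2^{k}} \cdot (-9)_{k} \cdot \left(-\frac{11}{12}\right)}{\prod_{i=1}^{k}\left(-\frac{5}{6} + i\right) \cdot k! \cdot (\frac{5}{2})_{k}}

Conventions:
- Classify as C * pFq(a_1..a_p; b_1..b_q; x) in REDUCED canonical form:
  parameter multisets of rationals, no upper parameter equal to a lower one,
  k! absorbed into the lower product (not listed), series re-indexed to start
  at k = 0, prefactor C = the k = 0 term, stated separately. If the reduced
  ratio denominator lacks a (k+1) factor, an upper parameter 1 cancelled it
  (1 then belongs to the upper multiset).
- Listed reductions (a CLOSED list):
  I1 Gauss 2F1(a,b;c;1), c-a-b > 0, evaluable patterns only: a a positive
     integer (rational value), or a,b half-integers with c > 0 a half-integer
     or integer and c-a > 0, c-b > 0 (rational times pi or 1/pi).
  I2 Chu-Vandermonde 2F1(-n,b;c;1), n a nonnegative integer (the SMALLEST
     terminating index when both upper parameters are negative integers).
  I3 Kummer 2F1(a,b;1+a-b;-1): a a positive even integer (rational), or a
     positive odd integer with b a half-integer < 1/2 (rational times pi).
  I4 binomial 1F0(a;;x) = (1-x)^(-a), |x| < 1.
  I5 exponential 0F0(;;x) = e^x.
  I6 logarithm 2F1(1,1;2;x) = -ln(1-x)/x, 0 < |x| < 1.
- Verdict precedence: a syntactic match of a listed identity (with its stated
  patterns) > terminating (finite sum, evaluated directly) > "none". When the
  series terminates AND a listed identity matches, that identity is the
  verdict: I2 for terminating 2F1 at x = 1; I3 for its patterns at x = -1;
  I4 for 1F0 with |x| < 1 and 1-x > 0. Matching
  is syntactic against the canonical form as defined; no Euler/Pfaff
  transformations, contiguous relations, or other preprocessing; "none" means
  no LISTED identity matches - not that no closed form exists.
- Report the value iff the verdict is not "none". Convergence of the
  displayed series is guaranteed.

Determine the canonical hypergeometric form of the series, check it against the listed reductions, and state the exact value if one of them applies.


Classification (C = -\frac{11}{12}): 3F2 with upper {-9, -\frac{6}{5}, \frac{1}{2}}, lower {\frac{1}{6}, \frac{5}{2}}, argument x = 5. Verdict: terminating at k = 9: the factor (-9)_k kills every later term; summing the 10 survivors is exact. Its exact value is -\frac{61561119460542503}{1385180852191500}.

The tell: x = 5 and the lower running product (C = -11/12, x = 5) is a rising factorial.
Step ratio: r(k) = 5 * (k-9) (k-\frac{6}{5}) (k+\frac{1}{2}) / [(k+\frac{1}{6}) (k+\frac{5}{2}) (k+1)] - rational in k. x = 5; t_0 = -\frac{11}{12}; negate the roots.


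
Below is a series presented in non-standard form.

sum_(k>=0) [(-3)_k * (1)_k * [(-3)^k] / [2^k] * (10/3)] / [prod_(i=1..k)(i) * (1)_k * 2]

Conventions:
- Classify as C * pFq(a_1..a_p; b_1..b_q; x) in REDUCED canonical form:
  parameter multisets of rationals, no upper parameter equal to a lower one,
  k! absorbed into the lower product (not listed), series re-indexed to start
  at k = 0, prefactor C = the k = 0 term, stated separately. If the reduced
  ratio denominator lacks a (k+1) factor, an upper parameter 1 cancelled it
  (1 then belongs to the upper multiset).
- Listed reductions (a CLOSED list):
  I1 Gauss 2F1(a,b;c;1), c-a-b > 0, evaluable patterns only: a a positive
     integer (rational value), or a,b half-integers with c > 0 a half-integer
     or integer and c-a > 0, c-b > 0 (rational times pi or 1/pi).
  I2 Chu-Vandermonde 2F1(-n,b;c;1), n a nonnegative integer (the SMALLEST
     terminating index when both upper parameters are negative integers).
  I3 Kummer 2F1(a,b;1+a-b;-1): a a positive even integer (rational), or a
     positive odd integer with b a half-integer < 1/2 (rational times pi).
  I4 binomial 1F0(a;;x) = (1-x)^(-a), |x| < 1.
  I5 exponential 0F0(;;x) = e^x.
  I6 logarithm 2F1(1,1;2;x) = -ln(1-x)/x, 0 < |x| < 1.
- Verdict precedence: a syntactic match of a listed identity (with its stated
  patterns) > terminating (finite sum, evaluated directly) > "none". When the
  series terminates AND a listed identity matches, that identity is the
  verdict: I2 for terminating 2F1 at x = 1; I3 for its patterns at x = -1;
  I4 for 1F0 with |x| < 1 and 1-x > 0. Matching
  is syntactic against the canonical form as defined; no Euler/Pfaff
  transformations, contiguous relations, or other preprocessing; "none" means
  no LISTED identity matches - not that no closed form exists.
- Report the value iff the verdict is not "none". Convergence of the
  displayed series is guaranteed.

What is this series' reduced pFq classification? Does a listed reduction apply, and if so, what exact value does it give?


Canonical form: C = 5/3 times 1F0 with upper {-3}, lower {-}, x = -3/2. Verdict: terminating. With -3 upstairs the series is a 4-term polynomial sum; evaluated term by term. Hence: 625/24.

Key step: from the first term 5/3: the parameter 1 appears in both the upper and lower lists and cancels.
Consecutive-term ratio: r(k) = (-3/2) * (k-3) / [(k+1)] - rational in k. x = (-3/2); t_0 = 5/3; negate the roots.


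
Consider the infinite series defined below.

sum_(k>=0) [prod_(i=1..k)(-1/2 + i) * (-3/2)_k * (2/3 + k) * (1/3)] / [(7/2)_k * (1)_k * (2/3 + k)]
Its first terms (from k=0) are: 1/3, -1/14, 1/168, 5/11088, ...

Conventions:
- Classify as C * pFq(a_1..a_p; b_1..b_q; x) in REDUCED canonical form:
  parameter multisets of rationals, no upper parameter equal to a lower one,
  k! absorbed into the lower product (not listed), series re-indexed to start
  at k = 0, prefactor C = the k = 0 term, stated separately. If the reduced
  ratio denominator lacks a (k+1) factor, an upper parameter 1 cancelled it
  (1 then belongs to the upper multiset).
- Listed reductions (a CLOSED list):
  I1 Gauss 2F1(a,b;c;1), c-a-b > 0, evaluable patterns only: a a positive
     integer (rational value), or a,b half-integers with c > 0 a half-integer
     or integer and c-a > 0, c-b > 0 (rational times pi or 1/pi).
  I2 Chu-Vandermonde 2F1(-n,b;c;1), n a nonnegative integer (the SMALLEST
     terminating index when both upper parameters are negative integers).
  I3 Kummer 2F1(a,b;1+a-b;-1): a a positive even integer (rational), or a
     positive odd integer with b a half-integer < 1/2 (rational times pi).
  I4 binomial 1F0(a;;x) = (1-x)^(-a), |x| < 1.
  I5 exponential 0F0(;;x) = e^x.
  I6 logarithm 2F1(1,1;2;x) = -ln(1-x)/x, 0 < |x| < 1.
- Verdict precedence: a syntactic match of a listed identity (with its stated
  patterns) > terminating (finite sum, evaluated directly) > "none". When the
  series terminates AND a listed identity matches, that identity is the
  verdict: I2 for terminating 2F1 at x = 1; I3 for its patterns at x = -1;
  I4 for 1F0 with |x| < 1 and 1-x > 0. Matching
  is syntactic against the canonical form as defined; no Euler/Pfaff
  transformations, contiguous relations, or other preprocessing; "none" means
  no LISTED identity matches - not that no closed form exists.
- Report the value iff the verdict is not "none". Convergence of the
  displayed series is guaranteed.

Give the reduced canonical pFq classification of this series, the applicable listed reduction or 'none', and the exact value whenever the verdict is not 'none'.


With C = 1/3: the canonical form is 2F1(-3/2, 1/2; 7/2; 1). Verdict: this is Gauss (I1, half-integer pattern) (x = 1; upper {-3/2, 1/2} half-integers, c = 7/2 in the evaluable pattern). Value: (175/2048) * pi.

Key observation: with t_0 = 1/3, the factor k + 2/3 cancels (top and bottom), leaving prefactor 1/3.
Step ratio: r(k) = 1 * (k-3/2) (k+1/2) / [(k+7/2) (k+1)] ; factor over Q: parameters, x = 1, and C = 1/3.


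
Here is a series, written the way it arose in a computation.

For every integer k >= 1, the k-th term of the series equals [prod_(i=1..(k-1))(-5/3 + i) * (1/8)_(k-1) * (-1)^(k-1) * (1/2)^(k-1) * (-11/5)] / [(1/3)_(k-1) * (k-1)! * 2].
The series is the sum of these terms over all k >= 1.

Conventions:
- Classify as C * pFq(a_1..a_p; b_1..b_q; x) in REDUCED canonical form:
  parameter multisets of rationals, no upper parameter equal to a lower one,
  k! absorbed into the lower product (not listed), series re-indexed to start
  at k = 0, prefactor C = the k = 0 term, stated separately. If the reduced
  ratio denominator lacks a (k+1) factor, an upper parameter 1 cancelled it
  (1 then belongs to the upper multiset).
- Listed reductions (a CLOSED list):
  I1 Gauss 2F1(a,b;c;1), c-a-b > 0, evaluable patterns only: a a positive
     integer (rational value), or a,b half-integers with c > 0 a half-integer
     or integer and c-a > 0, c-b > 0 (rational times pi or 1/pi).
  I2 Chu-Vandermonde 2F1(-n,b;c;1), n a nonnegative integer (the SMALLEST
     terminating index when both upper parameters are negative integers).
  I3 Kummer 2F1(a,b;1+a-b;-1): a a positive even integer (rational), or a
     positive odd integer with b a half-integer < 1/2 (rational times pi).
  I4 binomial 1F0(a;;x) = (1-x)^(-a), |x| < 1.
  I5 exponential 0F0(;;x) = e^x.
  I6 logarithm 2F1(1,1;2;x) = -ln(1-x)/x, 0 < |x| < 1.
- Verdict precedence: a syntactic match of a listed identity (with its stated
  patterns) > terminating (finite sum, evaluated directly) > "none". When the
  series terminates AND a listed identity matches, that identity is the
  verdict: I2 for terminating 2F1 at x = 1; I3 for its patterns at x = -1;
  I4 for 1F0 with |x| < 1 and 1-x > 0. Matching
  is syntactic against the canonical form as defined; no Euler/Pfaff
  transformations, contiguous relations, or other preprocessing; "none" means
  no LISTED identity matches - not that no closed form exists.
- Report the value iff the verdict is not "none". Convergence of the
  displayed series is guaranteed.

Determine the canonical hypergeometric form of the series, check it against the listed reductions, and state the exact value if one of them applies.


Classification (C = -11/10): 2F1 with upper {-2/3, 1/8}, lower {1/3}, argument x = -1/2. Verdict: none. No listed pattern accepts 2F1(-2/3, 1/8; 1/3; -1/2).

Key step: with t_0 = -11/10, the constant factors (C = -11/10, x = -1/2) combine into one prefactor.
Ratio: r(k) = (-1/2) * (k-2/3) (k+1/8) / [(k+1/3) (k+1)] - rational in k, leading ratio (-1/2); with t_0 = -11/10, classification follows.


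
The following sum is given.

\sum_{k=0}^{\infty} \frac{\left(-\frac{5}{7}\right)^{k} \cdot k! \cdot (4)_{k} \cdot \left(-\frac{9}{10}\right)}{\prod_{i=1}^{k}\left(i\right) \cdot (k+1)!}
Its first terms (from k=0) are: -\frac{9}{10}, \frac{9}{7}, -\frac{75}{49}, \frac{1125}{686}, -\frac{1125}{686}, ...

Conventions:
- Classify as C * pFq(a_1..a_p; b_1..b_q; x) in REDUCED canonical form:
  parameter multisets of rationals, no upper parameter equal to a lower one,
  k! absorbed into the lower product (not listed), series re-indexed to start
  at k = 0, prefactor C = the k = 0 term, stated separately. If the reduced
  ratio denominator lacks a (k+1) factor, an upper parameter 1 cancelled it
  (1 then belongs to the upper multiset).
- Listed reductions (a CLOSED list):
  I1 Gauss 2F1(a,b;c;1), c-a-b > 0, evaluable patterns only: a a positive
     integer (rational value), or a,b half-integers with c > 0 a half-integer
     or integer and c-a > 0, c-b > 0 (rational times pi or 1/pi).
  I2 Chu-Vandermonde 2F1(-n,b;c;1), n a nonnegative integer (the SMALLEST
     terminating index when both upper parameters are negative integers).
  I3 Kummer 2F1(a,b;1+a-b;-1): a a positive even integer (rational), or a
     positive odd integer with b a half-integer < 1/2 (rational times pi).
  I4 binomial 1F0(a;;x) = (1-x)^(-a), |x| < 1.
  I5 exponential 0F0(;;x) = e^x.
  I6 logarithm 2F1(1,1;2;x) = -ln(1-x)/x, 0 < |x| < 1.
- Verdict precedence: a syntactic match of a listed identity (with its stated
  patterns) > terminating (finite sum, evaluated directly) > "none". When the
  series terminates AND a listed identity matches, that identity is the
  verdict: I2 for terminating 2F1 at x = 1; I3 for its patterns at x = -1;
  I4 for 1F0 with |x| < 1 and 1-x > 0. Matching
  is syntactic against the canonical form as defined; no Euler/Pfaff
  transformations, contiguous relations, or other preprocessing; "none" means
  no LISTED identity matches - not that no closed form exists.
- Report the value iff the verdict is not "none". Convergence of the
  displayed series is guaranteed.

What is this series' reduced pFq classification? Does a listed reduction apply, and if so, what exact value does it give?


With C = -\frac{9}{10}: the canonical form is 2F1(1, 4; 2; -\frac{5}{7}). Verdict: none. A 2F1 with upper {1, 4} fits none of I1-I6 at x = -\frac{5}{7}; the sum runs forever.

Key step: x = -\frac{5}{7} and the product of the first k integers (prefactor -9/10) is k!.
Adjacent-term ratio: r(k) = -\frac{5}{7} * (k+1) (k+4) / [(k+2) (k+1)] - poly over poly, x = -\frac{5}{7} from leading terms; C = -\frac{9}{10} at k = 0.


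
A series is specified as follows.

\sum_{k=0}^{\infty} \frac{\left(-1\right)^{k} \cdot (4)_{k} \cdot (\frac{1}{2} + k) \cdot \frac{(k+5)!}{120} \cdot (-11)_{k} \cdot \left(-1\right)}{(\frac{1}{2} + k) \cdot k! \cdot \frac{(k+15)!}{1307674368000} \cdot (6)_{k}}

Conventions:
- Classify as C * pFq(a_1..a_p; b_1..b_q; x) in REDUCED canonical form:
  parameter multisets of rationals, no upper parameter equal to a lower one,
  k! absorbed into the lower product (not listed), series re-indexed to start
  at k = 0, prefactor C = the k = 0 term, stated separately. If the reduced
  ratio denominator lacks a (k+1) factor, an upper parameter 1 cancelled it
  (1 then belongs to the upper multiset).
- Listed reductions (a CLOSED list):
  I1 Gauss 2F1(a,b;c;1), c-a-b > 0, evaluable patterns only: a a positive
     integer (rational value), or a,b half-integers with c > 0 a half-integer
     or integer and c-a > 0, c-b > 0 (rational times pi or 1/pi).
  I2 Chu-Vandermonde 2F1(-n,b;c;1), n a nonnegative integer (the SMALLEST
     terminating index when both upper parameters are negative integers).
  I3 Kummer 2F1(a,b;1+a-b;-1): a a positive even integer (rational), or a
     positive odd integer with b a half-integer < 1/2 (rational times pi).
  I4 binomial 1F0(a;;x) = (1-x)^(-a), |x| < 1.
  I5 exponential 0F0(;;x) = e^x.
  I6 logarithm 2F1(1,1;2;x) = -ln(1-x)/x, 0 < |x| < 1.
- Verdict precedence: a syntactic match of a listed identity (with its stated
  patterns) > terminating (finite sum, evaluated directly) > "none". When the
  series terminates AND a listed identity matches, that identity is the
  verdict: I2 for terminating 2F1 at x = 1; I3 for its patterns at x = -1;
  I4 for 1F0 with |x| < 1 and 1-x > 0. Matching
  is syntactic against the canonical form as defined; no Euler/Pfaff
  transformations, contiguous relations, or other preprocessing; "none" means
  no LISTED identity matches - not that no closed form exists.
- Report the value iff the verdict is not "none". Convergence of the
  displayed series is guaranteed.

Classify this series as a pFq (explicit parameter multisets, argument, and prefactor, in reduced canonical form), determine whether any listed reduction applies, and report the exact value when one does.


Key step: t_0 = -1 here, and the factorial ratio (C = -1, x = -1) (k+a-1)!/(a-1)! is a rising factorial (a)_k.
Step ratio: r(k) = -1 * (k-11) (k+4) / [(k+16) (k+1)] - poly over poly, x = -1 from leading terms; C = -1 at k = 0.

With C = -1: the canonical form is 2F1(-11, 4; 16; -1). Verdict (x = -1): Kummer (I3) applies (x = -1; c = 16 equals 1+a-b for upper {-11, 4}: listed pattern). Hence: -\frac{35}{2}.


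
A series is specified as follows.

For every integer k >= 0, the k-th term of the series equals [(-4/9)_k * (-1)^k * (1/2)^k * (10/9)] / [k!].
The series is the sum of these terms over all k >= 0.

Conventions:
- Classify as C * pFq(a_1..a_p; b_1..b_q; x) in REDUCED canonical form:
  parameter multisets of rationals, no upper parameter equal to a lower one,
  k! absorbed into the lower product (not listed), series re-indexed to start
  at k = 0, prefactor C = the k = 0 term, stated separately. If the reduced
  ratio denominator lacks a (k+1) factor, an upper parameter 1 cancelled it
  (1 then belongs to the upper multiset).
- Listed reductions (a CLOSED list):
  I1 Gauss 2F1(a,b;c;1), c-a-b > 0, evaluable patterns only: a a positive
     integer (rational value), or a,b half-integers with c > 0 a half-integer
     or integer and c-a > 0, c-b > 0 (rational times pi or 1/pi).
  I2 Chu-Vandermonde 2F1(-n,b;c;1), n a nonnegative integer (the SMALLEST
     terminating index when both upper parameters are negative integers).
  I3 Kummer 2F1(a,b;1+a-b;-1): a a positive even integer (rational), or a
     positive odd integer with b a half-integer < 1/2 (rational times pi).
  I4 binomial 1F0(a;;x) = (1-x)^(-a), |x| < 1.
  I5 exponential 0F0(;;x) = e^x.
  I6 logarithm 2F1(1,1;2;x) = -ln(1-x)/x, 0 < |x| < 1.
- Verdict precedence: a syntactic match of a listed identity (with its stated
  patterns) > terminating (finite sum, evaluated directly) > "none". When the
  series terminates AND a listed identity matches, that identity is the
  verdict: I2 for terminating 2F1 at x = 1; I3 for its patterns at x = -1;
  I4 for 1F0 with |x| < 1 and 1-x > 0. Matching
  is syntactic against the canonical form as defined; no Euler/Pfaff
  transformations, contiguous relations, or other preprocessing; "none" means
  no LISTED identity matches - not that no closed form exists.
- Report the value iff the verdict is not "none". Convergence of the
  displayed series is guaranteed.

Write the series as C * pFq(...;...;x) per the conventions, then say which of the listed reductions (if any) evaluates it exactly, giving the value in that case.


At argument -1/2: a 1F0 with upper {-4/9}, lower {-}, scaled by C = 10/9. Verdict: this is binomial (I4) (the 1F0 binomial series: exponent 4/9, x = -1/2). Its exact value is (10/9) * (3/2)^(4/9).

First insight: from the first term 10/9: the (-1)^k factor (prefactor 10/9) folds into the argument's sign.
Step ratio: r(k) = (-1/2) * (k-4/9) / [(k+1)] - rational in k. x = (-1/2); t_0 = 10/9; negate the roots.


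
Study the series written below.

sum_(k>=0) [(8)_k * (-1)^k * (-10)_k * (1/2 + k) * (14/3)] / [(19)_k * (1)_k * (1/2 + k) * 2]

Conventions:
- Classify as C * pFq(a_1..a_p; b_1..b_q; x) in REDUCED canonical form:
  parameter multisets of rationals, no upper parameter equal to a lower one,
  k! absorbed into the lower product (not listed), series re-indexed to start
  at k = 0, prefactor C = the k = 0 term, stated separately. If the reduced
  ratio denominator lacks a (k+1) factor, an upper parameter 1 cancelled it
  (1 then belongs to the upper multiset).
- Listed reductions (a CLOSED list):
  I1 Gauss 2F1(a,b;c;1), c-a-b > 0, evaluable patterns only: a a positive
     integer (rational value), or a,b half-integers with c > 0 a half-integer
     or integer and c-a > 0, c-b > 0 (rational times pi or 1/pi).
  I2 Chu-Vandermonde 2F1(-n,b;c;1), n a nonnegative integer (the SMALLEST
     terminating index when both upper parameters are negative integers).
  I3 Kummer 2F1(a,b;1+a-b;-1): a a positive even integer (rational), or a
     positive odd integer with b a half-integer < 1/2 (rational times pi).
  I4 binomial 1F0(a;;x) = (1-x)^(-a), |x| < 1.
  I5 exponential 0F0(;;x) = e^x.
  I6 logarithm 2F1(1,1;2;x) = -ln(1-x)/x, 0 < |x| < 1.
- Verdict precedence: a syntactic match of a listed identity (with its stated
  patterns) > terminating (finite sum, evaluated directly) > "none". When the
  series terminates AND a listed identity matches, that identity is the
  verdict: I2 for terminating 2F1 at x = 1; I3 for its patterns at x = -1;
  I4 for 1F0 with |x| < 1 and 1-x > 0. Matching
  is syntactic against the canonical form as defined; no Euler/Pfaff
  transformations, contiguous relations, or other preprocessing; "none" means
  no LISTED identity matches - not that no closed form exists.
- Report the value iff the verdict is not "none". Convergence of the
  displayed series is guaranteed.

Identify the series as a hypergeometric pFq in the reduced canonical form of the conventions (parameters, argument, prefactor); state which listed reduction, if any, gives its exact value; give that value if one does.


Reduced: x = -1, 2F1, upper = {-10, 8}, lower = {19}, C = 7/3. Verdict: this is Kummer's theorem (I3) (x = -1; c = 19 equals 1+a-b for upper {-10, 8}: listed pattern). Sum: 102.

The tell: t_0 being 7/3, the constant factors (C = 7/3, x = -1) combine into one prefactor.
Term ratio: r(k) = (-1) * (k-10) (k+8) / [(k+19) (k+1)] - rational; roots negated = parameters, x = (-1), C = 7/3.


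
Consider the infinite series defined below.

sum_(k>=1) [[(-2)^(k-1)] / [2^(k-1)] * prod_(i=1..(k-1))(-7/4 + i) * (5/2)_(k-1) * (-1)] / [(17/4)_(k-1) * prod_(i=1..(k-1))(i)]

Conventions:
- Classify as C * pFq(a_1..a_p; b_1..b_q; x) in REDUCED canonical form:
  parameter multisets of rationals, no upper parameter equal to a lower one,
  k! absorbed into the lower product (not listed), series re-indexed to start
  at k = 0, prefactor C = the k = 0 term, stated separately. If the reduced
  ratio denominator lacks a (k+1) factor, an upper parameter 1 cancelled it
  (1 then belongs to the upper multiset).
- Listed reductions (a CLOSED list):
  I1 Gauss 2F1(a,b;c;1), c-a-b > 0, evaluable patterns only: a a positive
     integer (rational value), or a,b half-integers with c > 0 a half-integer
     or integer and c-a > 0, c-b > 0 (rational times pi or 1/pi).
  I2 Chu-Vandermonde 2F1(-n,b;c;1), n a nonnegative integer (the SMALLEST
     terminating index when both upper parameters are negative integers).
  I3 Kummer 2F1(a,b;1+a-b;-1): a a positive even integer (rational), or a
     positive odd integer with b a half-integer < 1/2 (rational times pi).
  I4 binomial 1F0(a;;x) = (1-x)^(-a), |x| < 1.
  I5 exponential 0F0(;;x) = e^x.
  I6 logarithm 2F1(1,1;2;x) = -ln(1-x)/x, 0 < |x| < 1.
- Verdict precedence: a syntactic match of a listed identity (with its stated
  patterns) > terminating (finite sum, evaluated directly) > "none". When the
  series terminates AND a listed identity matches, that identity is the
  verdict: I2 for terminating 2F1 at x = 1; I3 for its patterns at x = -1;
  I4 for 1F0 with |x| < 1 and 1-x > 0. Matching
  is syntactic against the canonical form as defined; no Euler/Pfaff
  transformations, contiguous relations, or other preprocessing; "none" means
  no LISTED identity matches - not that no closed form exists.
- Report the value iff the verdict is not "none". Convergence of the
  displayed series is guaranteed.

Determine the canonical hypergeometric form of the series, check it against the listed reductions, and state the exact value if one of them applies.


With C = -1: the canonical form is 2F1(-3/4, 5/2; 17/4; -1). Verdict: none. A 2F1 with upper {-3/4, 5/2} fits none of I1-I6 at x = -1; the sum runs forever.

Key observation: t_0 being -1, the product of the first k integers (C = -1, x = -1) is k!.
Step ratio: r(k) = (-1) * (k-3/4) (k+5/2) / [(k+17/4) (k+1)] - rational in k. x = (-1); t_0 = -1; negate the roots.


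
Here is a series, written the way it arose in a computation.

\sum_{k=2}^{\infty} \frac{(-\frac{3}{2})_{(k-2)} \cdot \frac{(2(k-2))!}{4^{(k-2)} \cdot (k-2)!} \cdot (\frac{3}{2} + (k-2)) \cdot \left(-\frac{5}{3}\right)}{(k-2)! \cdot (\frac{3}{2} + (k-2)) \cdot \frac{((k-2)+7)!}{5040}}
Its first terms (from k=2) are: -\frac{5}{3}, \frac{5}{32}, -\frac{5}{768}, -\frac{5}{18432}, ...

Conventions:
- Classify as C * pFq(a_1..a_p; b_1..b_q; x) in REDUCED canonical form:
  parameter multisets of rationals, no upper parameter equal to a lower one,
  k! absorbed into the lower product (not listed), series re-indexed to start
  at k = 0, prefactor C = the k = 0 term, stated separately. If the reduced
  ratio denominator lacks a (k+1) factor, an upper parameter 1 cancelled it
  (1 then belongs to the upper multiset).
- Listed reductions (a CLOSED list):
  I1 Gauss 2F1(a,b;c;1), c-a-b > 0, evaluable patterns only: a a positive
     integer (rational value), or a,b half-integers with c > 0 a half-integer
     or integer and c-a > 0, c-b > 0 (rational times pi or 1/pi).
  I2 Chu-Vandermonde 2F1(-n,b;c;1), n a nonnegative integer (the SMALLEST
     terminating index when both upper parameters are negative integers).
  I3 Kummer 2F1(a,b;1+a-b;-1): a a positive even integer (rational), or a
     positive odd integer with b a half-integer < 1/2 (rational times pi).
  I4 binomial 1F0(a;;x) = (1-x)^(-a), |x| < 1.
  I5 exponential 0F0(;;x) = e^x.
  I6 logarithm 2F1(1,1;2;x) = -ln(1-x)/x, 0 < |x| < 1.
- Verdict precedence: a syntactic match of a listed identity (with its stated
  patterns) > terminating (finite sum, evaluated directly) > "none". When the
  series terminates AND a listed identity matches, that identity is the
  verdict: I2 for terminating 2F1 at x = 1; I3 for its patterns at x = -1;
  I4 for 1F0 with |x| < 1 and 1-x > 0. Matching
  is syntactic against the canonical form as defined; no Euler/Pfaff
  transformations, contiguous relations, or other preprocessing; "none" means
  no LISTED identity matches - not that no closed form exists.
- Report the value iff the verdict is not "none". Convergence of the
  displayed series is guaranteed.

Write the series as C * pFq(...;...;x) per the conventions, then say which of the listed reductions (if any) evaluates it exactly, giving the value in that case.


Key observation: t_0 being -\frac{5}{3}, striking the common factor k + 3/2 reduces the term (C = -5/3).
Step ratio: r(k) = 1 * (k-\frac{3}{2}) (k+\frac{1}{2}) / [(k+8) (k+1)] - rational in k, leading ratio 1; with t_0 = -\frac{5}{3}, classification follows.

With C = -\frac{5}{3}: the canonical form is 2F1(-\frac{3}{2}, \frac{1}{2}; 8; 1). Verdict: this is Gauss (I1, half-integer pattern) (x = 1; upper {-\frac{3}{2}, \frac{1}{2}} half-integers, c = 8 in the evaluable pattern). Exact value: \left(-\frac{134217728}{28158273}\right) / \pi.


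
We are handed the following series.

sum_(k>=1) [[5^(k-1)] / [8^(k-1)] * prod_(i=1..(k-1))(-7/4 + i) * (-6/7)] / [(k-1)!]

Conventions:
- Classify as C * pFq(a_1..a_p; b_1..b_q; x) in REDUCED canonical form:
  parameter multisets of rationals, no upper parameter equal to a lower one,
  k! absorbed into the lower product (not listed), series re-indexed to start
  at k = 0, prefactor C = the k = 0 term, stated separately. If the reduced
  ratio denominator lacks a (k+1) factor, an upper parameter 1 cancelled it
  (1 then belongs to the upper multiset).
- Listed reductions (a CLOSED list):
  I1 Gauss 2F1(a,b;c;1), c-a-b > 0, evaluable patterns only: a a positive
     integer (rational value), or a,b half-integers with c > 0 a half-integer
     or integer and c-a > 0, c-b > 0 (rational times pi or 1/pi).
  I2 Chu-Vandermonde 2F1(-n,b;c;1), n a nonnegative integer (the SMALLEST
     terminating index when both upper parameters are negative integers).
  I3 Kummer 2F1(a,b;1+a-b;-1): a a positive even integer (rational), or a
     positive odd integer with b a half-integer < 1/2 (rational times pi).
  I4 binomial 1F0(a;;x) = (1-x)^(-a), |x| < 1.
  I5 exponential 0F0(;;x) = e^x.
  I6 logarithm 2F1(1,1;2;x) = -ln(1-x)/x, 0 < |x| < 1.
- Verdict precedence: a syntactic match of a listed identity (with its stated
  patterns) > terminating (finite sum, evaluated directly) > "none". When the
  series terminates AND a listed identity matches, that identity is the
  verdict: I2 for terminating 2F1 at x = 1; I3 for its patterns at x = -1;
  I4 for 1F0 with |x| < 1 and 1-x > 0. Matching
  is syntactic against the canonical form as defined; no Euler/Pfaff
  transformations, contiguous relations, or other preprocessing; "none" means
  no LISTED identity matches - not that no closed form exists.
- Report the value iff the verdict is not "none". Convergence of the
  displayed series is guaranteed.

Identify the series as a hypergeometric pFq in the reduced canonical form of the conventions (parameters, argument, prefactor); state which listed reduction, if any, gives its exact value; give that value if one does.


With C = -6/7: the canonical form is 1F0(-3/4; -; 5/8). Verdict: this is the I4 binomial reduction (the 1F0 binomial series: exponent 3/4, x = 5/8). Value: (-6/7) * (3/8)^(3/4).

Key step: from the first term -6/7: the running product (C = -6/7) telescopes to a rising factorial.
Step ratio: r(k) = (5/8) * (k-3/4) / [(k+1)] - poly over poly, x = (5/8) from leading terms; C = -6/7 at k = 0.


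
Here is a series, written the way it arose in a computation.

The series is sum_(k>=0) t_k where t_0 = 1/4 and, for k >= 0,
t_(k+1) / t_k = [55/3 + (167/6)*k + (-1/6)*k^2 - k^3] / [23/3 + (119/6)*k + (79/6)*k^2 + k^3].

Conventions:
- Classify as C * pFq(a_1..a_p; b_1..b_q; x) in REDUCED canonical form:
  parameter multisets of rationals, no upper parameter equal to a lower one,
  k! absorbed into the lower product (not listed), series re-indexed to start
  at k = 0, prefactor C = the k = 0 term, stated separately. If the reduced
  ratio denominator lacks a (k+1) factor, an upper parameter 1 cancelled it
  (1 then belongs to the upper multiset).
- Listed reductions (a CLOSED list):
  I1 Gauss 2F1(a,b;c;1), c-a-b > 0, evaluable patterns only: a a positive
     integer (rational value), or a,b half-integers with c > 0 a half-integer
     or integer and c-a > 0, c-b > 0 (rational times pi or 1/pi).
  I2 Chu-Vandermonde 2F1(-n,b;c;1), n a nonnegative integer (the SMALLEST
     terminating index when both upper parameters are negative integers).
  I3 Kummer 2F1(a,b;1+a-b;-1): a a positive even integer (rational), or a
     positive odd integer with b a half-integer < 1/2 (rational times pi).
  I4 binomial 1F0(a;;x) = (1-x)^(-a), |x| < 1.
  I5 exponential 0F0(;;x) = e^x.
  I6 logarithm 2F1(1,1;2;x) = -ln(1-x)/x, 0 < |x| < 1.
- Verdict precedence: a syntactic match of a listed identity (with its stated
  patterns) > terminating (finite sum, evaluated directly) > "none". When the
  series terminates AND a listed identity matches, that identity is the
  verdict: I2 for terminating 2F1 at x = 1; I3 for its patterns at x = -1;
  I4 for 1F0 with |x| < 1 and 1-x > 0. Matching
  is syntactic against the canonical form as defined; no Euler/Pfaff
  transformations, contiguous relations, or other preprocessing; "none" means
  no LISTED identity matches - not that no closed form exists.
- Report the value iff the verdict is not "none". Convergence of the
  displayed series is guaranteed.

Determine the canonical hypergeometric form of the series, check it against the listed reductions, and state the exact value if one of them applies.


Prefactor 1/4, argument -1: 2F1 with upper {-11/2, 5} over lower {23/2}. Verdict at x = -1: Kummer's theorem (I3) matches (x = -1; c = 23/2 equals 1+a-b for upper {-11/2, 5}: listed pattern). Its exact value is (43648605/67108864) * pi.

The tell: x = (-1) and the ratio is unreduced: k + 2/3 divides both sides (prefactor 1/4).
Step ratio: r(k) = (-1) * (k-11/2) (k+5) / [(k+23/2) (k+1)] ; factor over Q: parameters, x = (-1), and C = 1/4.


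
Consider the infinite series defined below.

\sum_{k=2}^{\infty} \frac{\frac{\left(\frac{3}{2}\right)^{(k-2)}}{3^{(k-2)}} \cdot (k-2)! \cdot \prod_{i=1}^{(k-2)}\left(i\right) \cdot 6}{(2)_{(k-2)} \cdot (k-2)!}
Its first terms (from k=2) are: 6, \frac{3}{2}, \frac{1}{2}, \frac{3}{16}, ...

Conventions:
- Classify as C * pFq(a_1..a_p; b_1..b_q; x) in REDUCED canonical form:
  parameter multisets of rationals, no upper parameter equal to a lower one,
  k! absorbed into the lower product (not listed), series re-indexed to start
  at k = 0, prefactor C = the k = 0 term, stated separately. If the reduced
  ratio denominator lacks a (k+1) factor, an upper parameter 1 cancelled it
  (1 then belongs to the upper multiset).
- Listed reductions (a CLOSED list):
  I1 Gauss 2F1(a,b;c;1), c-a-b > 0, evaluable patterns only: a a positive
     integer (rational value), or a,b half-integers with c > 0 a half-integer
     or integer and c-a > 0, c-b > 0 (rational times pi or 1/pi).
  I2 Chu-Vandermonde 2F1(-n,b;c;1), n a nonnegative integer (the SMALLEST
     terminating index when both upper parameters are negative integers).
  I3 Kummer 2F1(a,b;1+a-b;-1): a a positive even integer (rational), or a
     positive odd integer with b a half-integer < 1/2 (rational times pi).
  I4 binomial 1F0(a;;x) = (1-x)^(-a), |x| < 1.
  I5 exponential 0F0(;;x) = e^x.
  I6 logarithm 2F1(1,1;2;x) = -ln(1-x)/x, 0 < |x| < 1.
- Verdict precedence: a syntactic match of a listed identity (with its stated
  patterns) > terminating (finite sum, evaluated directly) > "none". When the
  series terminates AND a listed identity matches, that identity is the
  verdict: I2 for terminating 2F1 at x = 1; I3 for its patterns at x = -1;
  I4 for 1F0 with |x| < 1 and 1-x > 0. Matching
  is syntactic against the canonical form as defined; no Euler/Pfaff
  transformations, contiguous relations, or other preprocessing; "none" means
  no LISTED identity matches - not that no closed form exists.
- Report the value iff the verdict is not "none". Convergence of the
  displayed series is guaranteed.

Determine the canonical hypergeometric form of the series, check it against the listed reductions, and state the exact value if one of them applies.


This is 6 * 2F1(1, 1; 2; \frac{1}{2}) in reduced canonical form. Verdict: this is logarithm (I6) (the logarithm: parameters (1,1;2), x = \frac{1}{2}). Its exact value is \left(-12\right) \cdot \ln\left(\frac{1}{2}\right).

The tell: x = \frac{1}{2} and the factorial ratio (prefactor 6) (k+a-1)!/(a-1)! is a rising factorial (a)_k.
Term ratio: r(k) = \frac{1}{2} * (k+1) (k+1) / [(k+2) (k+1)] - rational; roots negated = parameters, x = \frac{1}{2}, C = 6.


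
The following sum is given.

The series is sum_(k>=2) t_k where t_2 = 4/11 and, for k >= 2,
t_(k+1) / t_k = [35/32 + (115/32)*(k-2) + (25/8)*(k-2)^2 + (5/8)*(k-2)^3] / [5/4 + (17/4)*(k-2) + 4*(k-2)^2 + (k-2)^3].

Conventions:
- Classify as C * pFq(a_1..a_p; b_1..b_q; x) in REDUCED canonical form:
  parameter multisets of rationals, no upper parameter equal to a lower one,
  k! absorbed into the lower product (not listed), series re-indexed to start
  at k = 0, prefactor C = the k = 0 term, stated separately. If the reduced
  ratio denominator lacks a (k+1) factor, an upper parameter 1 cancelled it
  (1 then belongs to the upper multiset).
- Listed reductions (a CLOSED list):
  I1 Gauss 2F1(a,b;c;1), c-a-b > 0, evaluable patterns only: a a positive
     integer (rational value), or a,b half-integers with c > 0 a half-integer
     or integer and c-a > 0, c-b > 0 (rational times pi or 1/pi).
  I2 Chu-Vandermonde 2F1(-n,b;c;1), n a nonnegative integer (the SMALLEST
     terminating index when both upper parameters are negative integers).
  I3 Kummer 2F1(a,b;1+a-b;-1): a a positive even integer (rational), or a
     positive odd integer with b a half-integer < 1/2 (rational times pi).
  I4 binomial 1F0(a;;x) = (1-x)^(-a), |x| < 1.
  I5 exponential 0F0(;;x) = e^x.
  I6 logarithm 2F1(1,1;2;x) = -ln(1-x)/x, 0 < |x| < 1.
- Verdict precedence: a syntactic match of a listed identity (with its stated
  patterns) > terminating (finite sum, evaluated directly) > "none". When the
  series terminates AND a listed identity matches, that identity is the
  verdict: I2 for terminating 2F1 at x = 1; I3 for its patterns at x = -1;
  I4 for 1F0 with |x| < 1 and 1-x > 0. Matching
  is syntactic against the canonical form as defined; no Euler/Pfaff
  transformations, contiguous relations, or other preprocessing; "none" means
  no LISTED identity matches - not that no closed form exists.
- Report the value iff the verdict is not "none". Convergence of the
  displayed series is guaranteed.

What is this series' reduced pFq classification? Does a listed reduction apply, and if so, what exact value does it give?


With C = 4/11: the canonical form is 2F1(1, 7/2; 5/2; 5/8). Verdict: none. Every listed pattern misses the 2F1 form at 5/8, upper {1, 7/2}.

Key observation: t_0 = 4/11 here, and the ratio is unreduced: k + 1/2 divides both sides (C = 4/11, x = 5/8).
Step ratio: r(k) = (5/8) * (k+1) (k+7/2) / [(k+5/2) (k+1)] - rational in k. x = (5/8); t_0 = 4/11; negate the roots.
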